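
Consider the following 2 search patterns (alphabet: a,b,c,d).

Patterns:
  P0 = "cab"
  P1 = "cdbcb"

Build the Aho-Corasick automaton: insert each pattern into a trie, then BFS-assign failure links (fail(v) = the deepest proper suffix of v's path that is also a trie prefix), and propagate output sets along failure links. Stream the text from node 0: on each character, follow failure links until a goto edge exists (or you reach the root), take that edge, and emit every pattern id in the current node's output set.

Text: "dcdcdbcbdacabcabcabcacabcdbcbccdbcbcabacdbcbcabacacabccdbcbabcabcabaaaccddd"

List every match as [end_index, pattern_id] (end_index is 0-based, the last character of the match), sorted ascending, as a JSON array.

Build automaton:
Trie nodes:
  n0 'ε': c→1
  n1 'c': a→2 d→4
  n2 'ca': b→3
  n3 'cab': ·  [P0 ends]
  n4 'cd': b→5
  n5 'cdb': c→6
  n6 'cdbc': b→7
  n7 'cdbcb': ·  [P1 ends]

BFS fail/out derivation:
  fail(1) 'c': from fail(0)=0 chase 'c': 0 ⇒ 0;  out=∅∪out(0)=∅
  fail(2) 'ca': from fail(1)=0 chase 'a': 0 ⇒ 0;  out=∅∪out(0)=∅
  fail(4) 'cd': from fail(1)=0 chase 'd': 0 ⇒ 0;  out=∅∪out(0)=∅
  fail(3) 'cab': from fail(2)=0 chase 'b': 0 ⇒ 0;  out={0}∪out(0)={0}
  fail(5) 'cdb': from fail(4)=0 chase 'b': 0 ⇒ 0;  out=∅∪out(0)=∅
  fail(6) 'cdbc': from fail(5)=0 chase 'c': 0 ⇒ 1;  out=∅∪out(1)=∅
  fail(7) 'cdbcb': from fail(6)=1 chase 'b': 1→0 ⇒ 0;  out={1}∪out(0)={1}

Text stream:
[0] read 'd'  n0⇒n0
[1] read 'c'  n0⇒n1
[2] read 'd'  n1⇒n4
[3] read 'c'  n4⇒n1 ·f
[4] read 'd'  n1⇒n4
[5] read 'b'  n4⇒n5
[6] read 'c'  n5⇒n6
[7] read 'b'  n6⇒n7  ** P1@[3:7]
[8] read 'd'  n7⇒n0 ·f
[9] read 'a'  n0⇒n0
[10] read 'c'  n0⇒n1
[11] read 'a'  n1⇒n2
[12] read 'b'  n2⇒n3  ** P0@[10:12]
[13] read 'c'  n3⇒n1 ·f
[14] read 'a'  n1⇒n2
[15] read 'b'  n2⇒n3  ** P0@[13:15]
[16] read 'c'  n3⇒n1 ·f
[17] read 'a'  n1⇒n2
[18] read 'b'  n2⇒n3  ** P0@[16:18]
[19] read 'c'  n3⇒n1 ·f
[20] read 'a'  n1⇒n2
[21] read 'c'  n2⇒n1 ·f
[22] read 'a'  n1⇒n2
[23] read 'b'  n2⇒n3  ** P0@[21:23]
[24] read 'c'  n3⇒n1 ·f
[25] read 'd'  n1⇒n4
[26] read 'b'  n4⇒n5
[27] read 'c'  n5⇒n6
[28] read 'b'  n6⇒n7  ** P1@[24:28]
[29] read 'c'  n7⇒n1 ·f
[30] read 'c'  n1⇒n1 ·f
[31] read 'd'  n1⇒n4
[32] read 'b'  n4⇒n5
[33] read 'c'  n5⇒n6
[34] read 'b'  n6⇒n7  ** P1@[30:34]
[35] read 'c'  n7⇒n1 ·f
[36] read 'a'  n1⇒n2
[37] read 'b'  n2⇒n3  ** P0@[35:37]
[38] read 'a'  n3⇒n0 ·f
[39] read 'c'  n0⇒n1
[40] read 'd'  n1⇒n4
[41] read 'b'  n4⇒n5
[42] read 'c'  n5⇒n6
[43] read 'b'  n6⇒n7  ** P1@[39:43]
[44] read 'c'  n7⇒n1 ·f
[45] read 'a'  n1⇒n2
[46] read 'b'  n2⇒n3  ** P0@[44:46]
[47] read 'a'  n3⇒n0 ·f
[48] read 'c'  n0⇒n1
[49] read 'a'  n1⇒n2
[50] read 'c'  n2⇒n1 ·f
[51] read 'a'  n1⇒n2
[52] read 'b'  n2⇒n3  ** P0@[50:52]
[53] read 'c'  n3⇒n1 ·f
[54] read 'c'  n1⇒n1 ·f
[55] read 'd'  n1⇒n4
[56] read 'b'  n4⇒n5
[57] read 'c'  n5⇒n6
[58] read 'b'  n6⇒n7  ** P1@[54:58]
[59] read 'a'  n7⇒n0 ·f
[60] read 'b'  n0⇒n0
[61] read 'c'  n0⇒n1
[62] read 'a'  n1⇒n2
[63] read 'b'  n2⇒n3  ** P0@[61:63]
[64] read 'c'  n3⇒n1 ·f
[65] read 'a'  n1⇒n2
[66] read 'b'  n2⇒n3  ** P0@[64:66]
[67] read 'a'  n3⇒n0 ·f
[68] read 'a'  n0⇒n0
[69] read 'a'  n0⇒n0
[70] read 'c'  n0⇒n1
[71] read 'c'  n1⇒n1 ·f
[72] read 'd'  n1⇒n4
[73] read 'd'  n4⇒n0 ·f
[74] read 'd'  n0⇒n0

All matches (sorted): [[7,1],[12,0],[15,0],[18,0],[23,0],[28,1],[34,1],[37,0],[43,1],[46,0],[52,0],[58,1],[63,0],[66,0]]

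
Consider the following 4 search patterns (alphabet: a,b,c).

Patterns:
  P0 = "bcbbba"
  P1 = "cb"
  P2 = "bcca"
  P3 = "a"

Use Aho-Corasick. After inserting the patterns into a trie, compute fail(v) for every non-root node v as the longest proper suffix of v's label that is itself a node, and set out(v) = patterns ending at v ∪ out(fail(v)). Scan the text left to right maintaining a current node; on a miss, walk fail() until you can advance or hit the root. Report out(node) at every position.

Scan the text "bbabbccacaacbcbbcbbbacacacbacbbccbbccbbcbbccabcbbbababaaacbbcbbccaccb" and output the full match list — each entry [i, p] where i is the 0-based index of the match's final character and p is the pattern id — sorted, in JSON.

Build automaton:
Trie nodes:
  0='ε' goto a→11 b→1 c→7
  1='b' goto c→2
  2='bc' goto b→3 c→9
  3='bcb' goto b→4
  4='bcbb' goto b→5
  5='bcbbb' goto a→6
  6='bcbbba' goto ·  [P0 ends]
  7='c' goto b→8
  8='cb' goto ·  [P1 ends]
  9='bcc' goto a→10
  10='bcca' goto ·  [P2 ends]
  11='a' goto ·  [P3 ends]

Failure links (BFS by depth):
  fail(1) 'b': from fail(0)=0 chase 'b': 0 ⇒ 0;  out=∅∪out(0)=∅
  fail(7) 'c': from fail(0)=0 chase 'c': 0 ⇒ 0;  out=∅∪out(0)=∅
  fail(11) 'a': from fail(0)=0 chase 'a': 0 ⇒ 0;  out={3}∪out(0)={3}
  fail(2) 'bc': from fail(1)=0 chase 'c': 0 ⇒ 7;  out=∅∪out(7)=∅
  fail(8) 'cb': from fail(7)=0 chase 'b': 0 ⇒ 1;  out={1}∪out(1)={1}
  fail(3) 'bcb': from fail(2)=7 chase 'b': 7 ⇒ 8;  out=∅∪out(8)={1}
  fail(9) 'bcc': from fail(2)=7 chase 'c': 7→0 ⇒ 7;  out=∅∪out(7)=∅
  fail(4) 'bcbb': from fail(3)=8 chase 'b': 8→1→0 ⇒ 1;  out=∅∪out(1)=∅
  fail(10) 'bcca': from fail(9)=7 chase 'a': 7→0 ⇒ 11;  out={2}∪out(11)={2,3}
  fail(5) 'bcbbb': from fail(4)=1 chase 'b': 1→0 ⇒ 1;  out=∅∪out(1)=∅
  fail(6) 'bcbbba': from fail(5)=1 chase 'a': 1→0 ⇒ 11;  out={0}∪out(11)={0,3}

Scan:
i=0 'b': node 0→1
i=1 'b': node 1→1 (fail-walked)
i=2 'a': node 1→11 (fail-walked)  → match P3@[2:2]
i=3 'b': node 11→1 (fail-walked)
i=4 'b': node 1→1 (fail-walked)
i=5 'c': node 1→2
i=6 'c': node 2→9
i=7 'a': node 9→10  → match P2@[4:7],P3@[7:7]
i=8 'c': node 10→7 (fail-walked)
i=9 'a': node 7→11 (fail-walked)  → match P3@[9:9]
i=10 'a': node 11→11 (fail-walked)  → match P3@[10:10]
i=11 'c': node 11→7 (fail-walked)
i=12 'b': node 7→8  → match P1@[11:12]
i=13 'c': node 8→2 (fail-walked)
i=14 'b': node 2→3  → match P1@[13:14]
i=15 'b': node 3→4
i=16 'c': node 4→2 (fail-walked)
i=17 'b': node 2→3  → match P1@[16:17]
i=18 'b': node 3→4
i=19 'b': node 4→5
i=20 'a': node 5→6  → match P0@[15:20],P3@[20:20]
i=21 'c': node 6→7 (fail-walked)
i=22 'a': node 7→11 (fail-walked)  → match P3@[22:22]
i=23 'c': node 11→7 (fail-walked)
i=24 'a': node 7→11 (fail-walked)  → match P3@[24:24]
i=25 'c': node 11→7 (fail-walked)
i=26 'b': node 7→8  → match P1@[25:26]
i=27 'a': node 8→11 (fail-walked)  → match P3@[27:27]
i=28 'c': node 11→7 (fail-walked)
i=29 'b': node 7→8  → match P1@[28:29]
i=30 'b': node 8→1 (fail-walked)
i=31 'c': node 1→2
i=32 'c': node 2→9
i=33 'b': node 9→8 (fail-walked)  → match P1@[32:33]
i=34 'b': node 8→1 (fail-walked)
i=35 'c': node 1→2
i=36 'c': node 2→9
i=37 'b': node 9→8 (fail-walked)  → match P1@[36:37]
i=38 'b': node 8→1 (fail-walked)
i=39 'c': node 1→2
i=40 'b': node 2→3  → match P1@[39:40]
i=41 'b': node 3→4
i=42 'c': node 4→2 (fail-walked)
i=43 'c': node 2→9
i=44 'a': node 9→10  → match P2@[41:44],P3@[44:44]
i=45 'b': node 10→1 (fail-walked)
i=46 'c': node 1→2
i=47 'b': node 2→3  → match P1@[46:47]
i=48 'b': node 3→4
i=49 'b': node 4→5
i=50 'a': node 5→6  → match P0@[45:50],P3@[50:50]
i=51 'b': node 6→1 (fail-walked)
i=52 'a': node 1→11 (fail-walked)  → match P3@[52:52]
i=53 'b': node 11→1 (fail-walked)
i=54 'a': node 1→11 (fail-walked)  → match P3@[54:54]
i=55 'a': node 11→11 (fail-walked)  → match P3@[55:55]
i=56 'a': node 11→11 (fail-walked)  → match P3@[56:56]
i=57 'c': node 11→7 (fail-walked)
i=58 'b': node 7→8  → match P1@[57:58]
i=59 'b': node 8→1 (fail-walked)
i=60 'c': node 1→2
i=61 'b': node 2→3  → match P1@[60:61]
i=62 'b': node 3→4
i=63 'c': node 4→2 (fail-walked)
i=64 'c': node 2→9
i=65 'a': node 9→10  → match P2@[62:65],P3@[65:65]
i=66 'c': node 10→7 (fail-walked)
i=67 'c': node 7→7 (fail-walked)
i=68 'b': node 7→8  → match P1@[67:68]

Matches: [[2,3],[7,2],[7,3],[9,3],[10,3],[12,1],[14,1],[17,1],[20,0],[20,3],[22,3],[24,3],[26,1],[27,3],[29,1],[33,1],[37,1],[40,1],[44,2],[44,3],[47,1],[50,0],[50,3],[52,3],[54,3],[55,3],[56,3],[58,1],[61,1],[65,2],[65,3],[68,1]]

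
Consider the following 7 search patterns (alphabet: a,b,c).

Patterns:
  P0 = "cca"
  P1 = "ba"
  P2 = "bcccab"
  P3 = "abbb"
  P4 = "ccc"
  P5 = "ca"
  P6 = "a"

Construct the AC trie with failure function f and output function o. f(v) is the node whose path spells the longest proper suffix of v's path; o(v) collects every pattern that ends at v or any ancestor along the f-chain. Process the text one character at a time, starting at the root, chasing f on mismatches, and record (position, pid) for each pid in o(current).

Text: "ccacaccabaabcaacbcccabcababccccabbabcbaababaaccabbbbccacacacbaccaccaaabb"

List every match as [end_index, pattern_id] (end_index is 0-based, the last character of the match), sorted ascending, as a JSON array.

Build:
Trie (insert patterns):
  0='ε' goto a→11 b→4 c→1
  1='c' goto a→16 c→2
  2='cc' goto a→3 c→15
  3='cca' goto ·  [P0 ends]
  4='b' goto a→5 c→6
  5='ba' goto ·  [P1 ends]
  6='bc' goto c→7
  7='bcc' goto c→8
  8='bccc' goto a→9
  9='bccca' goto b→10
  10='bcccab' goto ·  [P2 ends]
  11='a' goto b→12  [P6 ends]
  12='ab' goto b→13
  13='abb' goto b→14
  14='abbb' goto ·  [P3 ends]
  15='ccc' goto ·  [P4 ends]
  16='ca' goto ·  [P5 ends]

Failure links (BFS by depth):
  fail(1) 'c': from fail(0)=0 chase 'c': 0 ⇒ 0;  out=∅∪out(0)=∅
  fail(4) 'b': from fail(0)=0 chase 'b': 0 ⇒ 0;  out=∅∪out(0)=∅
  fail(11) 'a': from fail(0)=0 chase 'a': 0 ⇒ 0;  out={6}∪out(0)={6}
  fail(2) 'cc': from fail(1)=0 chase 'c': 0 ⇒ 1;  out=∅∪out(1)=∅
  fail(5) 'ba': from fail(4)=0 chase 'a': 0 ⇒ 11;  out={1}∪out(11)={1,6}
  fail(6) 'bc': from fail(4)=0 chase 'c': 0 ⇒ 1;  out=∅∪out(1)=∅
  fail(12) 'ab': from fail(11)=0 chase 'b': 0 ⇒ 4;  out=∅∪out(4)=∅
  fail(16) 'ca': from fail(1)=0 chase 'a': 0 ⇒ 11;  out={5}∪out(11)={5,6}
  fail(3) 'cca': from fail(2)=1 chase 'a': 1 ⇒ 16;  out={0}∪out(16)={0,5,6}
  fail(7) 'bcc': from fail(6)=1 chase 'c': 1 ⇒ 2;  out=∅∪out(2)=∅
  fail(13) 'abb': from fail(12)=4 chase 'b': 4→0 ⇒ 4;  out=∅∪out(4)=∅
  fail(15) 'ccc': from fail(2)=1 chase 'c': 1 ⇒ 2;  out={4}∪out(2)={4}
  fail(8) 'bccc': from fail(7)=2 chase 'c': 2 ⇒ 15;  out=∅∪out(15)={4}
  fail(14) 'abbb': from fail(13)=4 chase 'b': 4→0 ⇒ 4;  out={3}∪out(4)={3}
  fail(9) 'bccca': from fail(8)=15 chase 'a': 15→2 ⇒ 3;  out=∅∪out(3)={0,5,6}
  fail(10) 'bcccab': from fail(9)=3 chase 'b': 3→16→11 ⇒ 12;  out={2}∪out(12)={2}

Scan:
i=0 'c': node 0→1
i=1 'c': node 1→2
i=2 'a': node 2→3  ** P0@[0:2],P5@[1:2],P6@[2:2]
i=3 'c': node 3→1 (fail-walked)
i=4 'a': node 1→16  ** P5@[3:4],P6@[4:4]
i=5 'c': node 16→1 (fail-walked)
i=6 'c': node 1→2
i=7 'a': node 2→3  ** P0@[5:7],P5@[6:7],P6@[7:7]
i=8 'b': node 3→12 (fail-walked)
i=9 'a': node 12→5 (fail-walked)  ** P1@[8:9],P6@[9:9]
i=10 'a': node 5→11 (fail-walked)  ** P6@[10:10]
i=11 'b': node 11→12
i=12 'c': node 12→6 (fail-walked)
i=13 'a': node 6→16 (fail-walked)  ** P5@[12:13],P6@[13:13]
i=14 'a': node 16→11 (fail-walked)  ** P6@[14:14]
i=15 'c': node 11→1 (fail-walked)
i=16 'b': node 1→4 (fail-walked)
i=17 'c': node 4→6
i=18 'c': node 6→7
i=19 'c': node 7→8  ** P4@[17:19]
i=20 'a': node 8→9  ** P0@[18:20],P5@[19:20],P6@[20:20]
i=21 'b': node 9→10  ** P2@[16:21]
i=22 'c': node 10→6 (fail-walked)
i=23 'a': node 6→16 (fail-walked)  ** P5@[22:23],P6@[23:23]
i=24 'b': node 16→12 (fail-walked)
i=25 'a': node 12→5 (fail-walked)  ** P1@[24:25],P6@[25:25]
i=26 'b': node 5→12 (fail-walked)
i=27 'c': node 12→6 (fail-walked)
i=28 'c': node 6→7
i=29 'c': node 7→8  ** P4@[27:29]
i=30 'c': node 8→15 (fail-walked)  ** P4@[28:30]
i=31 'a': node 15→3 (fail-walked)  ** P0@[29:31],P5@[30:31],P6@[31:31]
i=32 'b': node 3→12 (fail-walked)
i=33 'b': node 12→13
i=34 'a': node 13→5 (fail-walked)  ** P1@[33:34],P6@[34:34]
i=35 'b': node 5→12 (fail-walked)
i=36 'c': node 12→6 (fail-walked)
i=37 'b': node 6→4 (fail-walked)
i=38 'a': node 4→5  ** P1@[37:38],P6@[38:38]
i=39 'a': node 5→11 (fail-walked)  ** P6@[39:39]
i=40 'b': node 11→12
i=41 'a': node 12→5 (fail-walked)  ** P1@[40:41],P6@[41:41]
i=42 'b': node 5→12 (fail-walked)
i=43 'a': node 12→5 (fail-walked)  ** P1@[42:43],P6@[43:43]
i=44 'a': node 5→11 (fail-walked)  ** P6@[44:44]
i=45 'c': node 11→1 (fail-walked)
i=46 'c': node 1→2
i=47 'a': node 2→3  ** P0@[45:47],P5@[46:47],P6@[47:47]
i=48 'b': node 3→12 (fail-walked)
i=49 'b': node 12→13
i=50 'b': node 13→14  ** P3@[47:50]
i=51 'b': node 14→4 (fail-walked)
i=52 'c': node 4→6
i=53 'c': node 6→7
i=54 'a': node 7→3 (fail-walked)  ** P0@[52:54],P5@[53:54],P6@[54:54]
i=55 'c': node 3→1 (fail-walked)
i=56 'a': node 1→16  ** P5@[55:56],P6@[56:56]
i=57 'c': node 16→1 (fail-walked)
i=58 'a': node 1→16  ** P5@[57:58],P6@[58:58]
i=59 'c': node 16→1 (fail-walked)
i=60 'b': node 1→4 (fail-walked)
i=61 'a': node 4→5  ** P1@[60:61],P6@[61:61]
i=62 'c': node 5→1 (fail-walked)
i=63 'c': node 1→2
i=64 'a': node 2→3  ** P0@[62:64],P5@[63:64],P6@[64:64]
i=65 'c': node 3→1 (fail-walked)
i=66 'c': node 1→2
i=67 'a': node 2→3  ** P0@[65:67],P5@[66:67],P6@[67:67]
i=68 'a': node 3→11 (fail-walked)  ** P6@[68:68]
i=69 'a': node 11→11 (fail-walked)  ** P6@[69:69]
i=70 'b': node 11→12
i=71 'b': node 12→13

All matches (sorted): [[2,0],[2,5],[2,6],[4,5],[4,6],[7,0],[7,5],[7,6],[9,1],[9,6],[10,6],[13,5],[13,6],[14,6],[19,4],[20,0],[20,5],[20,6],[21,2],[23,5],[23,6],[25,1],[25,6],[29,4],[30,4],[31,0],[31,5],[31,6],[34,1],[34,6],[38,1],[38,6],[39,6],[41,1],[41,6],[43,1],[43,6],[44,6],[47,0],[47,5],[47,6],[50,3],[54,0],[54,5],[54,6],[56,5],[56,6],[58,5],[58,6],[61,1],[61,6],[64,0],[64,5],[64,6],[67,0],[67,5],[67,6],[68,6],[69,6]]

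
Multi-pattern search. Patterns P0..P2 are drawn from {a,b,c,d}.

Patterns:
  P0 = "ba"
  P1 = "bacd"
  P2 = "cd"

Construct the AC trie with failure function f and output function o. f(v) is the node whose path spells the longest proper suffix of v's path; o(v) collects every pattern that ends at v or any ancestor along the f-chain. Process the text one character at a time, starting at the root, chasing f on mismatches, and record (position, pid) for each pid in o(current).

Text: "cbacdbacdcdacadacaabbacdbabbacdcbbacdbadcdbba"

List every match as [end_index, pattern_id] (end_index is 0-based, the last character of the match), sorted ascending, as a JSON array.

Build:
Trie (insert patterns):
  n0 'ε': b→1 c→5
  n1 'b': a→2
  n2 'ba': c→3  ←P0
  n3 'bac': d→4
  n4 'bacd': ·  ←P1
  n5 'c': d→6
  n6 'cd': ·  ←P2

Failure links (BFS by depth):
  fail(1) 'b': from fail(0)=0 chase 'b': 0 ⇒ 0;  out=∅∪out(0)=∅
  fail(5) 'c': from fail(0)=0 chase 'c': 0 ⇒ 0;  out=∅∪out(0)=∅
  fail(2) 'ba': from fail(1)=0 chase 'a': 0 ⇒ 0;  out={0}∪out(0)={0}
  fail(6) 'cd': from fail(5)=0 chase 'd': 0 ⇒ 0;  out={2}∪out(0)={2}
  fail(3) 'bac': from fail(2)=0 chase 'c': 0 ⇒ 5;  out=∅∪out(5)=∅
  fail(4) 'bacd': from fail(3)=5 chase 'd': 5 ⇒ 6;  out={1}∪out(6)={1,2}

Run:
[0] read 'c'  n0⇒n5
[1] read 'b'  n5⇒n1 ·f
[2] read 'a'  n1⇒n2  → match P0@[1:2]
[3] read 'c'  n2⇒n3
[4] read 'd'  n3⇒n4  → match P1@[1:4],P2@[3:4]
[5] read 'b'  n4⇒n1 ·f
[6] read 'a'  n1⇒n2  → match P0@[5:6]
[7] read 'c'  n2⇒n3
[8] read 'd'  n3⇒n4  → match P1@[5:8],P2@[7:8]
[9] read 'c'  n4⇒n5 ·f
[10] read 'd'  n5⇒n6  → match P2@[9:10]
[11] read 'a'  n6⇒n0 ·f
[12] read 'c'  n0⇒n5
[13] read 'a'  n5⇒n0 ·f
[14] read 'd'  n0⇒n0
[15] read 'a'  n0⇒n0
[16] read 'c'  n0⇒n5
[17] read 'a'  n5⇒n0 ·f
[18] read 'a'  n0⇒n0
[19] read 'b'  n0⇒n1
[20] read 'b'  n1⇒n1 ·f
[21] read 'a'  n1⇒n2  → match P0@[20:21]
[22] read 'c'  n2⇒n3
[23] read 'd'  n3⇒n4  → match P1@[20:23],P2@[22:23]
[24] read 'b'  n4⇒n1 ·f
[25] read 'a'  n1⇒n2  → match P0@[24:25]
[26] read 'b'  n2⇒n1 ·f
[27] read 'b'  n1⇒n1 ·f
[28] read 'a'  n1⇒n2  → match P0@[27:28]
[29] read 'c'  n2⇒n3
[30] read 'd'  n3⇒n4  → match P1@[27:30],P2@[29:30]
[31] read 'c'  n4⇒n5 ·f
[32] read 'b'  n5⇒n1 ·f
[33] read 'b'  n1⇒n1 ·f
[34] read 'a'  n1⇒n2  → match P0@[33:34]
[35] read 'c'  n2⇒n3
[36] read 'd'  n3⇒n4  → match P1@[33:36],P2@[35:36]
[37] read 'b'  n4⇒n1 ·f
[38] read 'a'  n1⇒n2  → match P0@[37:38]
[39] read 'd'  n2⇒n0 ·f
[40] read 'c'  n0⇒n5
[41] read 'd'  n5⇒n6  → match P2@[40:41]
[42] read 'b'  n6⇒n1 ·f
[43] read 'b'  n1⇒n1 ·f
[44] read 'a'  n1⇒n2  → match P0@[43:44]

All matches (sorted): [[2,0],[4,1],[4,2],[6,0],[8,1],[8,2],[10,2],[21,0],[23,1],[23,2],[25,0],[28,0],[30,1],[30,2],[34,0],[36,1],[36,2],[38,0],[41,2],[44,0]]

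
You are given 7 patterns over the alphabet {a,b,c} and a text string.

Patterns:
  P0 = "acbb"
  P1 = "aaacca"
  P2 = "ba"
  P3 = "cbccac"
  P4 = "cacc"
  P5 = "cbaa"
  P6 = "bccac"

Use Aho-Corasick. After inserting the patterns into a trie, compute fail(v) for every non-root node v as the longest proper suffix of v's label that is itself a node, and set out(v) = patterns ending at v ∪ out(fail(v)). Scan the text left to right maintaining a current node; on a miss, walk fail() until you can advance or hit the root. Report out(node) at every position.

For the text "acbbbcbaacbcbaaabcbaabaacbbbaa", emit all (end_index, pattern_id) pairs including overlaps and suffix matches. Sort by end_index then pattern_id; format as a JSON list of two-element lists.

Build automaton:
Trie nodes:
  n0 'ε': a→1 b→10 c→12
  n1 'a': a→5 c→2
  n2 'ac': b→3
  n3 'acb': b→4
  n4 'acbb': ·  ←P0
  n5 'aa': a→6
  n6 'aaa': c→7
  n7 'aaac': c→8
  n8 'aaacc': a→9
  n9 'aaacca': ·  ←P1
  n10 'b': a→11 c→23
  n11 'ba': ·  ←P2
  n12 'c': a→18 b→13
  n13 'cb': a→21 c→14
  n14 'cbc': c→15
  n15 'cbcc': a→16
  n16 'cbcca': c→17
  n17 'cbccac': ·  ←P3
  n18 'ca': c→19
  n19 'cac': c→20
  n20 'cacc': ·  ←P4
  n21 'cba': a→22
  n22 'cbaa': ·  ←P5
  n23 'bc': c→24
  n24 'bcc': a→25
  n25 'bcca': c→26
  n26 'bccac': ·  ←P6

BFS fail/out derivation:
  n1('a'): parent n0 fail=0; on 'a' 0 → fail=0;  out ∅∪∅=∅
  n10('b'): parent n0 fail=0; on 'b' 0 → fail=0;  out ∅∪∅=∅
  n12('c'): parent n0 fail=0; on 'c' 0 → fail=0;  out ∅∪∅=∅
  n2('ac'): parent n1 fail=0; on 'c' 0 → fail=12;  out ∅∪∅=∅
  n5('aa'): parent n1 fail=0; on 'a' 0 → fail=1;  out ∅∪∅=∅
  n11('ba'): parent n10 fail=0; on 'a' 0 → fail=1;  out {2}∪∅={2}
  n13('cb'): parent n12 fail=0; on 'b' 0 → fail=10;  out ∅∪∅=∅
  n18('ca'): parent n12 fail=0; on 'a' 0 → fail=1;  out ∅∪∅=∅
  n23('bc'): parent n10 fail=0; on 'c' 0 → fail=12;  out ∅∪∅=∅
  n3('acb'): parent n2 fail=12; on 'b' 12 → fail=13;  out ∅∪∅=∅
  n6('aaa'): parent n5 fail=1; on 'a' 1 → fail=5;  out ∅∪∅=∅
  n14('cbc'): parent n13 fail=10; on 'c' 10 → fail=23;  out ∅∪∅=∅
  n19('cac'): parent n18 fail=1; on 'c' 1 → fail=2;  out ∅∪∅=∅
  n21('cba'): parent n13 fail=10; on 'a' 10 → fail=11;  out ∅∪{2}={2}
  n24('bcc'): parent n23 fail=12; on 'c' 12→0 → fail=12;  out ∅∪∅=∅
  n4('acbb'): parent n3 fail=13; on 'b' 13→10→0 → fail=10;  out {0}∪∅={0}
  n7('aaac'): parent n6 fail=5; on 'c' 5→1 → fail=2;  out ∅∪∅=∅
  n15('cbcc'): parent n14 fail=23; on 'c' 23 → fail=24;  out ∅∪∅=∅
  n20('cacc'): parent n19 fail=2; on 'c' 2→12→0 → fail=12;  out {4}∪∅={4}
  n22('cbaa'): parent n21 fail=11; on 'a' 11→1 → fail=5;  out {5}∪∅={5}
  n25('bcca'): parent n24 fail=12; on 'a' 12 → fail=18;  out ∅∪∅=∅
  n8('aaacc'): parent n7 fail=2; on 'c' 2→12→0 → fail=12;  out ∅∪∅=∅
  n16('cbcca'): parent n15 fail=24; on 'a' 24 → fail=25;  out ∅∪∅=∅
  n26('bccac'): parent n25 fail=18; on 'c' 18 → fail=19;  out {6}∪∅={6}
  n9('aaacca'): parent n8 fail=12; on 'a' 12 → fail=18;  out {1}∪∅={1}
  n17('cbccac'): parent n16 fail=25; on 'c' 25 → fail=26;  out {3}∪{6}={3,6}

Text stream:
pos 0 'a': at 1
pos 1 'c': at 2
pos 2 'b': at 3
pos 3 'b': at 4  ** P0@[0:3]
pos 4 'b': at 10 (via fail)
pos 5 'c': at 23
pos 6 'b': at 13 (via fail)
pos 7 'a': at 21  ** P2@[6:7]
pos 8 'a': at 22  ** P5@[5:8]
pos 9 'c': at 2 (via fail)
pos 10 'b': at 3
pos 11 'c': at 14 (via fail)
pos 12 'b': at 13 (via fail)
pos 13 'a': at 21  ** P2@[12:13]
pos 14 'a': at 22  ** P5@[11:14]
pos 15 'a': at 6 (via fail)
pos 16 'b': at 10 (via fail)
pos 17 'c': at 23
pos 18 'b': at 13 (via fail)
pos 19 'a': at 21  ** P2@[18:19]
pos 20 'a': at 22  ** P5@[17:20]
pos 21 'b': at 10 (via fail)
pos 22 'a': at 11  ** P2@[21:22]
pos 23 'a': at 5 (via fail)
pos 24 'c': at 2 (via fail)
pos 25 'b': at 3
pos 26 'b': at 4  ** P0@[23:26]
pos 27 'b': at 10 (via fail)
pos 28 'a': at 11  ** P2@[27:28]
pos 29 'a': at 5 (via fail)

All matches (sorted): [[3,0],[7,2],[8,5],[13,2],[14,5],[19,2],[20,5],[22,2],[26,0],[28,2]]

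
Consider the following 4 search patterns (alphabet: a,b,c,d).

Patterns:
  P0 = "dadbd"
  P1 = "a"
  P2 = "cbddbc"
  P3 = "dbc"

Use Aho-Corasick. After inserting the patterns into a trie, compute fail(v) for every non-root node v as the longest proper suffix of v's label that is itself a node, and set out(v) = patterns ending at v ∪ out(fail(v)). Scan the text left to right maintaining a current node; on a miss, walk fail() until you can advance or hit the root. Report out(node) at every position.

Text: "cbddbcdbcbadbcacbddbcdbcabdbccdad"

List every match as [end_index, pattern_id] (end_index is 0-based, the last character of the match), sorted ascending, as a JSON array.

Build:
Trie (insert patterns):
  n0 'ε': a→6 c→7 d→1
  n1 'd': a→2 b→13
  n2 'da': d→3
  n3 'dad': b→4
  n4 'dadb': d→5
  n5 'dadbd': ·  [P0 ends]
  n6 'a': ·  [P1 ends]
  n7 'c': b→8
  n8 'cb': d→9
  n9 'cbd': d→10
  n10 'cbdd': b→11
  n11 'cbddb': c→12
  n12 'cbddbc': ·  [P2 ends]
  n13 'db': c→14
  n14 'dbc': ·  [P3 ends]

BFS fail/out derivation:
  fail(1) 'd': from fail(0)=0 chase 'd': 0 ⇒ 0;  out=∅∪out(0)=∅
  fail(6) 'a': from fail(0)=0 chase 'a': 0 ⇒ 0;  out={1}∪out(0)={1}
  fail(7) 'c': from fail(0)=0 chase 'c': 0 ⇒ 0;  out=∅∪out(0)=∅
  fail(2) 'da': from fail(1)=0 chase 'a': 0 ⇒ 6;  out=∅∪out(6)={1}
  fail(8) 'cb': from fail(7)=0 chase 'b': 0 ⇒ 0;  out=∅∪out(0)=∅
  fail(13) 'db': from fail(1)=0 chase 'b': 0 ⇒ 0;  out=∅∪out(0)=∅
  fail(3) 'dad': from fail(2)=6 chase 'd': 6→0 ⇒ 1;  out=∅∪out(1)=∅
  fail(9) 'cbd': from fail(8)=0 chase 'd': 0 ⇒ 1;  out=∅∪out(1)=∅
  fail(14) 'dbc': from fail(13)=0 chase 'c': 0 ⇒ 7;  out={3}∪out(7)={3}
  fail(4) 'dadb': from fail(3)=1 chase 'b': 1 ⇒ 13;  out=∅∪out(13)=∅
  fail(10) 'cbdd': from fail(9)=1 chase 'd': 1→0 ⇒ 1;  out=∅∪out(1)=∅
  fail(5) 'dadbd': from fail(4)=13 chase 'd': 13→0 ⇒ 1;  out={0}∪out(1)={0}
  fail(11) 'cbddb': from fail(10)=1 chase 'b': 1 ⇒ 13;  out=∅∪out(13)=∅
  fail(12) 'cbddbc': from fail(11)=13 chase 'c': 13 ⇒ 14;  out={2}∪out(14)={2,3}

Run:
[0] read 'c'  n0⇒n7
[1] read 'b'  n7⇒n8
[2] read 'd'  n8⇒n9
[3] read 'd'  n9⇒n10
[4] read 'b'  n10⇒n11
[5] read 'c'  n11⇒n12  emit P2@[0:5],P3@[3:5]
[6] read 'd'  n12⇒n1 (fail-walked)
[7] read 'b'  n1⇒n13
[8] read 'c'  n13⇒n14  emit P3@[6:8]
[9] read 'b'  n14⇒n8 (fail-walked)
[10] read 'a'  n8⇒n6 (fail-walked)  emit P1@[10:10]
[11] read 'd'  n6⇒n1 (fail-walked)
[12] read 'b'  n1⇒n13
[13] read 'c'  n13⇒n14  emit P3@[11:13]
[14] read 'a'  n14⇒n6 (fail-walked)  emit P1@[14:14]
[15] read 'c'  n6⇒n7 (fail-walked)
[16] read 'b'  n7⇒n8
[17] read 'd'  n8⇒n9
[18] read 'd'  n9⇒n10
[19] read 'b'  n10⇒n11
[20] read 'c'  n11⇒n12  emit P2@[15:20],P3@[18:20]
[21] read 'd'  n12⇒n1 (fail-walked)
[22] read 'b'  n1⇒n13
[23] read 'c'  n13⇒n14  emit P3@[21:23]
[24] read 'a'  n14⇒n6 (fail-walked)  emit P1@[24:24]
[25] read 'b'  n6⇒n0 (fail-walked)
[26] read 'd'  n0⇒n1
[27] read 'b'  n1⇒n13
[28] read 'c'  n13⇒n14  emit P3@[26:28]
[29] read 'c'  n14⇒n7 (fail-walked)
[30] read 'd'  n7⇒n1 (fail-walked)
[31] read 'a'  n1⇒n2  emit P1@[31:31]
[32] read 'd'  n2⇒n3

Result: [[5,2],[5,3],[8,3],[10,1],[13,3],[14,1],[20,2],[20,3],[23,3],[24,1],[28,3],[31,1]]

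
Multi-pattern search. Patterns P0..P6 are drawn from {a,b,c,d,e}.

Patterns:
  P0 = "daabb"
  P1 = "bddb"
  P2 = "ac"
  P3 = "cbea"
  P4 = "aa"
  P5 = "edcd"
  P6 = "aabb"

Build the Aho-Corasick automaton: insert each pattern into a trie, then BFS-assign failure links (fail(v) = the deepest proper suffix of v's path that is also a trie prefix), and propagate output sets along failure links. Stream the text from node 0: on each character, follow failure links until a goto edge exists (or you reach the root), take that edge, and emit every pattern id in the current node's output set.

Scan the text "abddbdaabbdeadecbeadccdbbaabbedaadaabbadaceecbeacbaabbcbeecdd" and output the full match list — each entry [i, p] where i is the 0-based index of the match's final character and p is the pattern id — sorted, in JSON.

Build automaton:
Trie (insert patterns):
  n0 'ε': a→10 b→6 c→12 d→1 e→17
  n1 'd': a→2
  n2 'da': a→3
  n3 'daa': b→4
  n4 'daab': b→5
  n5 'daabb': ·  [P0 ends]
  n6 'b': d→7
  n7 'bd': d→8
  n8 'bdd': b→9
  n9 'bddb': ·  [P1 ends]
  n10 'a': a→16 c→11
  n11 'ac': ·  [P2 ends]
  n12 'c': b→13
  n13 'cb': e→14
  n14 'cbe': a→15
  n15 'cbea': ·  [P3 ends]
  n16 'aa': b→21  [P4 ends]
  n17 'e': d→18
  n18 'ed': c→19
  n19 'edc': d→20
  n20 'edcd': ·  [P5 ends]
  n21 'aab': b→22
  n22 'aabb': ·  [P6 ends]

BFS fail/out derivation:
  n1('d'): parent n0 fail=0; on 'd' 0 → fail=0;  out ∅∪∅=∅
  n6('b'): parent n0 fail=0; on 'b' 0 → fail=0;  out ∅∪∅=∅
  n10('a'): parent n0 fail=0; on 'a' 0 → fail=0;  out ∅∪∅=∅
  n12('c'): parent n0 fail=0; on 'c' 0 → fail=0;  out ∅∪∅=∅
  n17('e'): parent n0 fail=0; on 'e' 0 → fail=0;  out ∅∪∅=∅
  n2('da'): parent n1 fail=0; on 'a' 0 → fail=10;  out ∅∪∅=∅
  n7('bd'): parent n6 fail=0; on 'd' 0 → fail=1;  out ∅∪∅=∅
  n11('ac'): parent n10 fail=0; on 'c' 0 → fail=12;  out {2}∪∅={2}
  n13('cb'): parent n12 fail=0; on 'b' 0 → fail=6;  out ∅∪∅=∅
  n16('aa'): parent n10 fail=0; on 'a' 0 → fail=10;  out {4}∪∅={4}
  n18('ed'): parent n17 fail=0; on 'd' 0 → fail=1;  out ∅∪∅=∅
  n3('daa'): parent n2 fail=10; on 'a' 10 → fail=16;  out ∅∪{4}={4}
  n8('bdd'): parent n7 fail=1; on 'd' 1→0 → fail=1;  out ∅∪∅=∅
  n14('cbe'): parent n13 fail=6; on 'e' 6→0 → fail=17;  out ∅∪∅=∅
  n19('edc'): parent n18 fail=1; on 'c' 1→0 → fail=12;  out ∅∪∅=∅
  n21('aab'): parent n16 fail=10; on 'b' 10→0 → fail=6;  out ∅∪∅=∅
  n4('daab'): parent n3 fail=16; on 'b' 16 → fail=21;  out ∅∪∅=∅
  n9('bddb'): parent n8 fail=1; on 'b' 1→0 → fail=6;  out {1}∪∅={1}
  n15('cbea'): parent n14 fail=17; on 'a' 17→0 → fail=10;  out {3}∪∅={3}
  n20('edcd'): parent n19 fail=12; on 'd' 12→0 → fail=1;  out {5}∪∅={5}
  n22('aabb'): parent n21 fail=6; on 'b' 6→0 → fail=6;  out {6}∪∅={6}
  n5('daabb'): parent n4 fail=21; on 'b' 21 → fail=22;  out {0}∪{6}={0,6}

Run:
i=0 'a': node 0→10
i=1 'b': node 10→6 ·f
i=2 'd': node 6→7
i=3 'd': node 7→8
i=4 'b': node 8→9  ** P1@[1:4]
i=5 'd': node 9→7 ·f
i=6 'a': node 7→2 ·f
i=7 'a': node 2→3  ** P4@[6:7]
i=8 'b': node 3→4
i=9 'b': node 4→5  ** P0@[5:9],P6@[6:9]
i=10 'd': node 5→7 ·f
i=11 'e': node 7→17 ·f
i=12 'a': node 17→10 ·f
i=13 'd': node 10→1 ·f
i=14 'e': node 1→17 ·f
i=15 'c': node 17→12 ·f
i=16 'b': node 12→13
i=17 'e': node 13→14
i=18 'a': node 14→15  ** P3@[15:18]
i=19 'd': node 15→1 ·f
i=20 'c': node 1→12 ·f
i=21 'c': node 12→12 ·f
i=22 'd': node 12→1 ·f
i=23 'b': node 1→6 ·f
i=24 'b': node 6→6 ·f
i=25 'a': node 6→10 ·f
i=26 'a': node 10→16  ** P4@[25:26]
i=27 'b': node 16→21
i=28 'b': node 21→22  ** P6@[25:28]
i=29 'e': node 22→17 ·f
i=30 'd': node 17→18
i=31 'a': node 18→2 ·f
i=32 'a': node 2→3  ** P4@[31:32]
i=33 'd': node 3→1 ·f
i=34 'a': node 1→2
i=35 'a': node 2→3  ** P4@[34:35]
i=36 'b': node 3→4
i=37 'b': node 4→5  ** P0@[33:37],P6@[34:37]
i=38 'a': node 5→10 ·f
i=39 'd': node 10→1 ·f
i=40 'a': node 1→2
i=41 'c': node 2→11 ·f  ** P2@[40:41]
i=42 'e': node 11→17 ·f
i=43 'e': node 17→17 ·f
i=44 'c': node 17→12 ·f
i=45 'b': node 12→13
i=46 'e': node 13→14
i=47 'a': node 14→15  ** P3@[44:47]
i=48 'c': node 15→11 ·f  ** P2@[47:48]
i=49 'b': node 11→13 ·f
i=50 'a': node 13→10 ·f
i=51 'a': node 10→16  ** P4@[50:51]
i=52 'b': node 16→21
i=53 'b': node 21→22  ** P6@[50:53]
i=54 'c': node 22→12 ·f
i=55 'b': node 12→13
i=56 'e': node 13→14
i=57 'e': node 14→17 ·f
i=58 'c': node 17→12 ·f
i=59 'd': node 12→1 ·f
i=60 'd': node 1→1 ·f

Result: [[4,1],[7,4],[9,0],[9,6],[18,3],[26,4],[28,6],[32,4],[35,4],[37,0],[37,6],[41,2],[47,3],[48,2],[51,4],[53,6]]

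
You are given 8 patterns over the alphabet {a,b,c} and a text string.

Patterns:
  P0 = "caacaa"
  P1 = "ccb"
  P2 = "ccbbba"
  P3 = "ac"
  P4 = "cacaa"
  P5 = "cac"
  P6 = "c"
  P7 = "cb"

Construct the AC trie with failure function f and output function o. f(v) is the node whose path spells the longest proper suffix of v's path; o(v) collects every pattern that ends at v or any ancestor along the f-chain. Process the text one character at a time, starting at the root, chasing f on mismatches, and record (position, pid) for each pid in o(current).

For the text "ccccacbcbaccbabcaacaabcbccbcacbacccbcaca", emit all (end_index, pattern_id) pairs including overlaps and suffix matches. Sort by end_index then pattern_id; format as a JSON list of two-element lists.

Construct AC machine:
Trie nodes:
  0='ε' goto a→12 c→1
  1='c' goto a→2 b→17 c→7  [P6 ends]
  2='ca' goto a→3 c→14
  3='caa' goto c→4
  4='caac' goto a→5
  5='caaca' goto a→6
  6='caacaa' goto ·  [P0 ends]
  7='cc' goto b→8
  8='ccb' goto b→9  [P1 ends]
  9='ccbb' goto b→10
  10='ccbbb' goto a→11
  11='ccbbba' goto ·  [P2 ends]
  12='a' goto c→13
  13='ac' goto ·  [P3 ends]
  14='cac' goto a→15  [P5 ends]
  15='caca' goto a→16
  16='cacaa' goto ·  [P4 ends]
  17='cb' goto ·  [P7 ends]

BFS fail/out derivation:
  n1('c'): parent n0 fail=0; on 'c' 0 → fail=0;  out {6}∪∅={6}
  n12('a'): parent n0 fail=0; on 'a' 0 → fail=0;  out ∅∪∅=∅
  n2('ca'): parent n1 fail=0; on 'a' 0 → fail=12;  out ∅∪∅=∅
  n7('cc'): parent n1 fail=0; on 'c' 0 → fail=1;  out ∅∪{6}={6}
  n13('ac'): parent n12 fail=0; on 'c' 0 → fail=1;  out {3}∪{6}={3,6}
  n17('cb'): parent n1 fail=0; on 'b' 0 → fail=0;  out {7}∪∅={7}
  n3('caa'): parent n2 fail=12; on 'a' 12→0 → fail=12;  out ∅∪∅=∅
  n8('ccb'): parent n7 fail=1; on 'b' 1 → fail=17;  out {1}∪{7}={1,7}
  n14('cac'): parent n2 fail=12; on 'c' 12 → fail=13;  out {5}∪{3,6}={3,5,6}
  n4('caac'): parent n3 fail=12; on 'c' 12 → fail=13;  out ∅∪{3,6}={3,6}
  n9('ccbb'): parent n8 fail=17; on 'b' 17→0 → fail=0;  out ∅∪∅=∅
  n15('caca'): parent n14 fail=13; on 'a' 13→1 → fail=2;  out ∅∪∅=∅
  n5('caaca'): parent n4 fail=13; on 'a' 13→1 → fail=2;  out ∅∪∅=∅
  n10('ccbbb'): parent n9 fail=0; on 'b' 0 → fail=0;  out ∅∪∅=∅
  n16('cacaa'): parent n15 fail=2; on 'a' 2 → fail=3;  out {4}∪∅={4}
  n6('caacaa'): parent n5 fail=2; on 'a' 2 → fail=3;  out {0}∪∅={0}
  n11('ccbbba'): parent n10 fail=0; on 'a' 0 → fail=12;  out {2}∪∅={2}

Scan:
i=0 'c': node 0→1  ** P6@[0:0]
i=1 'c': node 1→7  ** P6@[1:1]
i=2 'c': node 7→7 ·f  ** P6@[2:2]
i=3 'c': node 7→7 ·f  ** P6@[3:3]
i=4 'a': node 7→2 ·f
i=5 'c': node 2→14  ** P3@[4:5],P5@[3:5],P6@[5:5]
i=6 'b': node 14→17 ·f  ** P7@[5:6]
i=7 'c': node 17→1 ·f  ** P6@[7:7]
i=8 'b': node 1→17  ** P7@[7:8]
i=9 'a': node 17→12 ·f
i=10 'c': node 12→13  ** P3@[9:10],P6@[10:10]
i=11 'c': node 13→7 ·f  ** P6@[11:11]
i=12 'b': node 7→8  ** P1@[10:12],P7@[11:12]
i=13 'a': node 8→12 ·f
i=14 'b': node 12→0 ·f
i=15 'c': node 0→1  ** P6@[15:15]
i=16 'a': node 1→2
i=17 'a': node 2→3
i=18 'c': node 3→4  ** P3@[17:18],P6@[18:18]
i=19 'a': node 4→5
i=20 'a': node 5→6  ** P0@[15:20]
i=21 'b': node 6→0 ·f
i=22 'c': node 0→1  ** P6@[22:22]
i=23 'b': node 1→17  ** P7@[22:23]
i=24 'c': node 17→1 ·f  ** P6@[24:24]
i=25 'c': node 1→7  ** P6@[25:25]
i=26 'b': node 7→8  ** P1@[24:26],P7@[25:26]
i=27 'c': node 8→1 ·f  ** P6@[27:27]
i=28 'a': node 1→2
i=29 'c': node 2→14  ** P3@[28:29],P5@[27:29],P6@[29:29]
i=30 'b': node 14→17 ·f  ** P7@[29:30]
i=31 'a': node 17→12 ·f
i=32 'c': node 12→13  ** P3@[31:32],P6@[32:32]
i=33 'c': node 13→7 ·f  ** P6@[33:33]
i=34 'c': node 7→7 ·f  ** P6@[34:34]
i=35 'b': node 7→8  ** P1@[33:35],P7@[34:35]
i=36 'c': node 8→1 ·f  ** P6@[36:36]
i=37 'a': node 1→2
i=38 'c': node 2→14  ** P3@[37:38],P5@[36:38],P6@[38:38]
i=39 'a': node 14→15

All matches (sorted): [[0,6],[1,6],[2,6],[3,6],[5,3],[5,5],[5,6],[6,7],[7,6],[8,7],[10,3],[10,6],[11,6],[12,1],[12,7],[15,6],[18,3],[18,6],[20,0],[22,6],[23,7],[24,6],[25,6],[26,1],[26,7],[27,6],[29,3],[29,5],[29,6],[30,7],[32,3],[32,6],[33,6],[34,6],[35,1],[35,7],[36,6],[38,3],[38,5],[38,6]]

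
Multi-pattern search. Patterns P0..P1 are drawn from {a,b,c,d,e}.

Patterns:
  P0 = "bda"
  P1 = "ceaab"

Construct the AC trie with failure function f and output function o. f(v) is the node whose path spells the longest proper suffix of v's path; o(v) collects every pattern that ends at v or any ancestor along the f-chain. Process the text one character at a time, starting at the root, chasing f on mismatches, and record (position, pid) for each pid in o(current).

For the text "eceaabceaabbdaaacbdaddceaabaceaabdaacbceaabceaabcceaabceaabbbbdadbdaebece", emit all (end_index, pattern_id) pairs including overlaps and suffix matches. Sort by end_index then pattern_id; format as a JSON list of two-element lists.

Build automaton:
Trie nodes:
  n0 'ε': b→1 c→4
  n1 'b': d→2
  n2 'bd': a→3
  n3 'bda': ·  [P0 ends]
  n4 'c': e→5
  n5 'ce': a→6
  n6 'cea': a→7
  n7 'ceaa': b→8
  n8 'ceaab': ·  [P1 ends]

BFS fail/out derivation:
  fail(1) 'b': from fail(0)=0 chase 'b': 0 ⇒ 0;  out=∅∪out(0)=∅
  fail(4) 'c': from fail(0)=0 chase 'c': 0 ⇒ 0;  out=∅∪out(0)=∅
  fail(2) 'bd': from fail(1)=0 chase 'd': 0 ⇒ 0;  out=∅∪out(0)=∅
  fail(5) 'ce': from fail(4)=0 chase 'e': 0 ⇒ 0;  out=∅∪out(0)=∅
  fail(3) 'bda': from fail(2)=0 chase 'a': 0 ⇒ 0;  out={0}∪out(0)={0}
  fail(6) 'cea': from fail(5)=0 chase 'a': 0 ⇒ 0;  out=∅∪out(0)=∅
  fail(7) 'ceaa': from fail(6)=0 chase 'a': 0 ⇒ 0;  out=∅∪out(0)=∅
  fail(8) 'ceaab': from fail(7)=0 chase 'b': 0 ⇒ 1;  out={1}∪out(1)={1}

Run:
i=0 'e': node 0→0
i=1 'c': node 0→4
i=2 'e': node 4→5
i=3 'a': node 5→6
i=4 'a': node 6→7
i=5 'b': node 7→8  emit P1@[1:5]
i=6 'c': node 8→4 (fail-walked)
i=7 'e': node 4→5
i=8 'a': node 5→6
i=9 'a': node 6→7
i=10 'b': node 7→8  emit P1@[6:10]
i=11 'b': node 8→1 (fail-walked)
i=12 'd': node 1→2
i=13 'a': node 2→3  emit P0@[11:13]
i=14 'a': node 3→0 (fail-walked)
i=15 'a': node 0→0
i=16 'c': node 0→4
i=17 'b': node 4→1 (fail-walked)
i=18 'd': node 1→2
i=19 'a': node 2→3  emit P0@[17:19]
i=20 'd': node 3→0 (fail-walked)
i=21 'd': node 0→0
i=22 'c': node 0→4
i=23 'e': node 4→5
i=24 'a': node 5→6
i=25 'a': node 6→7
i=26 'b': node 7→8  emit P1@[22:26]
i=27 'a': node 8→0 (fail-walked)
i=28 'c': node 0→4
i=29 'e': node 4→5
i=30 'a': node 5→6
i=31 'a': node 6→7
i=32 'b': node 7→8  emit P1@[28:32]
i=33 'd': node 8→2 (fail-walked)
i=34 'a': node 2→3  emit P0@[32:34]
i=35 'a': node 3→0 (fail-walked)
i=36 'c': node 0→4
i=37 'b': node 4→1 (fail-walked)
i=38 'c': node 1→4 (fail-walked)
i=39 'e': node 4→5
i=40 'a': node 5→6
i=41 'a': node 6→7
i=42 'b': node 7→8  emit P1@[38:42]
i=43 'c': node 8→4 (fail-walked)
i=44 'e': node 4→5
i=45 'a': node 5→6
i=46 'a': node 6→7
i=47 'b': node 7→8  emit P1@[43:47]
i=48 'c': node 8→4 (fail-walked)
i=49 'c': node 4→4 (fail-walked)
i=50 'e': node 4→5
i=51 'a': node 5→6
i=52 'a': node 6→7
i=53 'b': node 7→8  emit P1@[49:53]
i=54 'c': node 8→4 (fail-walked)
i=55 'e': node 4→5
i=56 'a': node 5→6
i=57 'a': node 6→7
i=58 'b': node 7→8  emit P1@[54:58]
i=59 'b': node 8→1 (fail-walked)
i=60 'b': node 1→1 (fail-walked)
i=61 'b': node 1→1 (fail-walked)
i=62 'd': node 1→2
i=63 'a': node 2→3  emit P0@[61:63]
i=64 'd': node 3→0 (fail-walked)
i=65 'b': node 0→1
i=66 'd': node 1→2
i=67 'a': node 2→3  emit P0@[65:67]
i=68 'e': node 3→0 (fail-walked)
i=69 'b': node 0→1
i=70 'e': node 1→0 (fail-walked)
i=71 'c': node 0→4
i=72 'e': node 4→5

Result: [[5,1],[10,1],[13,0],[19,0],[26,1],[32,1],[34,0],[42,1],[47,1],[53,1],[58,1],[63,0],[67,0]]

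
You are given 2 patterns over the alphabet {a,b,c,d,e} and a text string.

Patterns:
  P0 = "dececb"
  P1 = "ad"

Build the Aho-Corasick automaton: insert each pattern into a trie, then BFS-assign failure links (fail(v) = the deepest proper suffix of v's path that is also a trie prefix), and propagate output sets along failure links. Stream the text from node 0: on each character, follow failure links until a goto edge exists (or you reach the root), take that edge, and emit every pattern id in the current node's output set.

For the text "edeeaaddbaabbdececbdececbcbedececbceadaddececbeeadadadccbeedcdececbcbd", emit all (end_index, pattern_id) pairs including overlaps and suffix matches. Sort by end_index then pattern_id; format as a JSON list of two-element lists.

Build:
Trie nodes:
  n0 'ε': a→7 d→1
  n1 'd': e→2
  n2 'de': c→3
  n3 'dec': e→4
  n4 'dece': c→5
  n5 'decec': b→6
  n6 'dececb': ·  [P0 ends]
  n7 'a': d→8
  n8 'ad': ·  [P1 ends]

BFS fail/out derivation:
  n1('d'): parent n0 fail=0; on 'd' 0 → fail=0;  out ∅∪∅=∅
  n7('a'): parent n0 fail=0; on 'a' 0 → fail=0;  out ∅∪∅=∅
  n2('de'): parent n1 fail=0; on 'e' 0 → fail=0;  out ∅∪∅=∅
  n8('ad'): parent n7 fail=0; on 'd' 0 → fail=1;  out {1}∪∅={1}
  n3('dec'): parent n2 fail=0; on 'c' 0 → fail=0;  out ∅∪∅=∅
  n4('dece'): parent n3 fail=0; on 'e' 0 → fail=0;  out ∅∪∅=∅
  n5('decec'): parent n4 fail=0; on 'c' 0 → fail=0;  out ∅∪∅=∅
  n6('dececb'): parent n5 fail=0; on 'b' 0 → fail=0;  out {0}∪∅={0}

Run:
[0] read 'e'  n0⇒n0
[1] read 'd'  n0⇒n1
[2] read 'e'  n1⇒n2
[3] read 'e'  n2⇒n0 (via fail)
[4] read 'a'  n0⇒n7
[5] read 'a'  n7⇒n7 (via fail)
[6] read 'd'  n7⇒n8  emit P1@[5:6]
[7] read 'd'  n8⇒n1 (via fail)
[8] read 'b'  n1⇒n0 (via fail)
[9] read 'a'  n0⇒n7
[10] read 'a'  n7⇒n7 (via fail)
[11] read 'b'  n7⇒n0 (via fail)
[12] read 'b'  n0⇒n0
[13] read 'd'  n0⇒n1
[14] read 'e'  n1⇒n2
[15] read 'c'  n2⇒n3
[16] read 'e'  n3⇒n4
[17] read 'c'  n4⇒n5
[18] read 'b'  n5⇒n6  emit P0@[13:18]
[19] read 'd'  n6⇒n1 (via fail)
[20] read 'e'  n1⇒n2
[21] read 'c'  n2⇒n3
[22] read 'e'  n3⇒n4
[23] read 'c'  n4⇒n5
[24] read 'b'  n5⇒n6  emit P0@[19:24]
[25] read 'c'  n6⇒n0 (via fail)
[26] read 'b'  n0⇒n0
[27] read 'e'  n0⇒n0
[28] read 'd'  n0⇒n1
[29] read 'e'  n1⇒n2
[30] read 'c'  n2⇒n3
[31] read 'e'  n3⇒n4
[32] read 'c'  n4⇒n5
[33] read 'b'  n5⇒n6  emit P0@[28:33]
[34] read 'c'  n6⇒n0 (via fail)
[35] read 'e'  n0⇒n0
[36] read 'a'  n0⇒n7
[37] read 'd'  n7⇒n8  emit P1@[36:37]
[38] read 'a'  n8⇒n7 (via fail)
[39] read 'd'  n7⇒n8  emit P1@[38:39]
[40] read 'd'  n8⇒n1 (via fail)
[41] read 'e'  n1⇒n2
[42] read 'c'  n2⇒n3
[43] read 'e'  n3⇒n4
[44] read 'c'  n4⇒n5
[45] read 'b'  n5⇒n6  emit P0@[40:45]
[46] read 'e'  n6⇒n0 (via fail)
[47] read 'e'  n0⇒n0
[48] read 'a'  n0⇒n7
[49] read 'd'  n7⇒n8  emit P1@[48:49]
[50] read 'a'  n8⇒n7 (via fail)
[51] read 'd'  n7⇒n8  emit P1@[50:51]
[52] read 'a'  n8⇒n7 (via fail)
[53] read 'd'  n7⇒n8  emit P1@[52:53]
[54] read 'c'  n8⇒n0 (via fail)
[55] read 'c'  n0⇒n0
[56] read 'b'  n0⇒n0
[57] read 'e'  n0⇒n0
[58] read 'e'  n0⇒n0
[59] read 'd'  n0⇒n1
[60] read 'c'  n1⇒n0 (via fail)
[61] read 'd'  n0⇒n1
[62] read 'e'  n1⇒n2
[63] read 'c'  n2⇒n3
[64] read 'e'  n3⇒n4
[65] read 'c'  n4⇒n5
[66] read 'b'  n5⇒n6  emit P0@[61:66]
[67] read 'c'  n6⇒n0 (via fail)
[68] read 'b'  n0⇒n0
[69] read 'd'  n0⇒n1

Matches: [[6,1],[18,0],[24,0],[33,0],[37,1],[39,1],[45,0],[49,1],[51,1],[53,1],[66,0]]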